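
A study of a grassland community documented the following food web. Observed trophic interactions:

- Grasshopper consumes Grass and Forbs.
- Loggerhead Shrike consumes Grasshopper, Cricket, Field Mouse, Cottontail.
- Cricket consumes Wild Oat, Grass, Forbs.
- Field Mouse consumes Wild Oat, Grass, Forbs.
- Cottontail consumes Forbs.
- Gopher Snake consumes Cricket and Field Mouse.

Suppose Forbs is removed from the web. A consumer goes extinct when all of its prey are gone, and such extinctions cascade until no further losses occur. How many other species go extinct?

1

Remove Forbs.
Round 1: Cottontail (all prey gone) → extinct.
No further losses. Total secondary extinctions: 1.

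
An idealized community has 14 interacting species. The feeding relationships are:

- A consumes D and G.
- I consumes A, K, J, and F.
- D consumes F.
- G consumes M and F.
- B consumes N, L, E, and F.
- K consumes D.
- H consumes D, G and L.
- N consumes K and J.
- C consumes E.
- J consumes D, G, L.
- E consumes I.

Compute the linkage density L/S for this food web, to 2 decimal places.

There are L = 24 links among S = 14 species.
L/S = 24/14 = 1.7143 ≈ 1.71.

L/S = 1.71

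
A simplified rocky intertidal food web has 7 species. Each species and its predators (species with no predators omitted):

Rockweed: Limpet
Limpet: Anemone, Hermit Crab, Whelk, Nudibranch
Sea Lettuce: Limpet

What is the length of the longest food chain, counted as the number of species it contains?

One longest chain: Sea Lettuce → Limpet → Anemone.
It has 3 species and 2 links.

3 species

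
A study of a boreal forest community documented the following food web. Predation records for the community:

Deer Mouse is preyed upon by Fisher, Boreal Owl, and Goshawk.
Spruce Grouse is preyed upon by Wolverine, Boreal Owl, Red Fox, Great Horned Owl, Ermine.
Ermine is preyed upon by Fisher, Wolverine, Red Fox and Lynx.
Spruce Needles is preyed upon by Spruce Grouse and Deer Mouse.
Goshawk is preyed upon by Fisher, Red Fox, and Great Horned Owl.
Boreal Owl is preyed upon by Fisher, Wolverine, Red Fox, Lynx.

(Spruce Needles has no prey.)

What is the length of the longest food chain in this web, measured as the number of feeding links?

One longest chain: Spruce Needles → Spruce Grouse → Ermine → Red Fox.
It has 4 species and 3 links.

3 links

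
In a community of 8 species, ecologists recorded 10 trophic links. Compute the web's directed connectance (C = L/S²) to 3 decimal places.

C = 0.156

The web has S = 8 species and L = 10 feeding links.
C = L / S² = 10 / 64 = 0.1562 ≈ 0.156.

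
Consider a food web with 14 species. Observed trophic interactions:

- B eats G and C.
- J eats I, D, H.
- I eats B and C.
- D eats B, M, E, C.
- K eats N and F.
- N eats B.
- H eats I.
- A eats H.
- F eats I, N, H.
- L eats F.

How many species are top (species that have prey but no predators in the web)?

4

Top species (has prey, but nothing eats it): J, A, K, L.
Count: 4.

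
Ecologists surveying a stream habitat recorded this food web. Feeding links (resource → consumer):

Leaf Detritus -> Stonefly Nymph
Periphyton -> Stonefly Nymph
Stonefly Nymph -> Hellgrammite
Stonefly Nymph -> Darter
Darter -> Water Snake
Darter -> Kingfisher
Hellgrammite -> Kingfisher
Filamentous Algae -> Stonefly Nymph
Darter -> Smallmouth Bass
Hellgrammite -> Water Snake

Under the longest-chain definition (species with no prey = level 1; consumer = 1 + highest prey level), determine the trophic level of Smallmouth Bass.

Leaf Detritus has no prey (basal) → level 1.
Stonefly Nymph eats Leaf Detritus (level 1); other prey at levels: Filamentous Algae 1, Periphyton 1 → level 2.
Darter eats Stonefly Nymph → level 3.
Smallmouth Bass eats Darter → level 4.

Trophic level 4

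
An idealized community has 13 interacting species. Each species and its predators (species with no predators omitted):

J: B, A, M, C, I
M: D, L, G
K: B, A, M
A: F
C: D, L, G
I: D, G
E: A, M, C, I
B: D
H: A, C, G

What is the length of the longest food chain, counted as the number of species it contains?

One longest chain: J → I → D.
It has 3 species and 2 links.

3 species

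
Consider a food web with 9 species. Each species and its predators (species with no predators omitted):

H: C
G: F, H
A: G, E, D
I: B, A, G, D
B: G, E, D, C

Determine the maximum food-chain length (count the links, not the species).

4 links

One longest chain: I → B → G → H → C.
It has 5 species and 4 links.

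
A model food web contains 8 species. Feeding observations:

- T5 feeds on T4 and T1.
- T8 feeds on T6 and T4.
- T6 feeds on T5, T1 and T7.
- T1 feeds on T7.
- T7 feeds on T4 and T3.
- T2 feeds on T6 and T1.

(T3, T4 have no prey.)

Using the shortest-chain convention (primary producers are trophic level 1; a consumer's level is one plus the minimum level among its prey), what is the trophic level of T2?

Trophic level 4

T3 is a producer → level 1.
T7 eats T3 → level 2.
T1 eats T7 → level 3.
T2 eats T1 → level 4.
No prey of T2 is below level 3, so 4 is the minimum.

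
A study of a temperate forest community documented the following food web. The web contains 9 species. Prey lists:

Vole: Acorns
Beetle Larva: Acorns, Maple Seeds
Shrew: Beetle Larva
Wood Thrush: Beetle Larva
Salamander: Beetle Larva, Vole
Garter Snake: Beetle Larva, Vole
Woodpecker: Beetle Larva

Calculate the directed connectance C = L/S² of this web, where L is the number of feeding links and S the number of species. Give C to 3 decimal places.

C = 0.123

The web has S = 9 species and L = 10 feeding links.
C = L / S² = 10 / 81 = 0.1235 ≈ 0.123.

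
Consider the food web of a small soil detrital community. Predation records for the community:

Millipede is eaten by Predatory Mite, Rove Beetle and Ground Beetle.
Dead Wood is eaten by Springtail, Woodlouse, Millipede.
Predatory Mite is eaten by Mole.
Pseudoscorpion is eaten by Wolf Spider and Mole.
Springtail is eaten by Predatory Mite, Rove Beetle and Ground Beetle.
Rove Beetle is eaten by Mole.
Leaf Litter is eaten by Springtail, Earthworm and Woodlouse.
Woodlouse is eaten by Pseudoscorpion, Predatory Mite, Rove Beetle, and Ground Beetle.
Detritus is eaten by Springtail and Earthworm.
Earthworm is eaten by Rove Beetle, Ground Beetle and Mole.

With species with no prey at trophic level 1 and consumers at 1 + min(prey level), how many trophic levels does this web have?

4

Basal resources (level 1): Detritus, Leaf Litter, Dead Wood.
Following each consumer down to its lowest-level prey: Leaf Litter → Woodlouse → Pseudoscorpion → Wolf Spider (levels 1 through 4).
All prey of Wolf Spider (Pseudoscorpion 3) are at level 3 or above, so Wolf Spider is at level 1 + 3 = 4.
Every consumer has at least one prey at level 3 or below, so none exceeds level 4.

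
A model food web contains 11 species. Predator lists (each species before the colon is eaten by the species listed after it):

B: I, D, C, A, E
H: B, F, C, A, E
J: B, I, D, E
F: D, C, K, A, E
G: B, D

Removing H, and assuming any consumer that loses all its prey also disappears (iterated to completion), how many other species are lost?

Remove H.
Round 1: F (all prey gone) → extinct.
Round 2: K (all prey gone) → extinct.
No further losses. Total secondary extinctions: 2.

2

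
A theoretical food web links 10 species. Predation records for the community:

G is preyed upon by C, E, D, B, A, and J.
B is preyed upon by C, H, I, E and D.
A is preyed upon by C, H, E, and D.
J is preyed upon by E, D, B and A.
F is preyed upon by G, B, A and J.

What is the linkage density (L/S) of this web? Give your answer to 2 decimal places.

L/S = 2.30

There are L = 23 links among S = 10 species.
L/S = 23/10 = 2.3000 ≈ 2.30.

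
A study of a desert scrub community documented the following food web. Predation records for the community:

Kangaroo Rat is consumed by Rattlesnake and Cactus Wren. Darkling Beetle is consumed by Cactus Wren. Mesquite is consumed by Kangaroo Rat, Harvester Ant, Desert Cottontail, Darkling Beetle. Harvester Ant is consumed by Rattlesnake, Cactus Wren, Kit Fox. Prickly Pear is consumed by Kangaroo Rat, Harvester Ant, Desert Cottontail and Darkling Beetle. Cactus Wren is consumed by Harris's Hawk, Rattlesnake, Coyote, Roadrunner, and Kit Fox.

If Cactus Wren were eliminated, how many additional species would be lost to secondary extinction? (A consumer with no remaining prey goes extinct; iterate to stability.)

Remove Cactus Wren.
Round 1: Roadrunner (all prey gone), Harris's Hawk (all prey gone), Coyote (all prey gone) → extinct.
No further losses. Total secondary extinctions: 3.

3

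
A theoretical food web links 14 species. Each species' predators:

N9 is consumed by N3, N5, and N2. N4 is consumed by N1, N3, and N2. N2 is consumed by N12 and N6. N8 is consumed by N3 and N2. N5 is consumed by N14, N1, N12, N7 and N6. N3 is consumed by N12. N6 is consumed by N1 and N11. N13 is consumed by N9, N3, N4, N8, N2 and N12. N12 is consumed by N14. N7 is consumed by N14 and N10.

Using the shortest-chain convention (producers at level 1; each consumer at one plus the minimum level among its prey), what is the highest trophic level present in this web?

5

Producers (level 1): N13.
Following each consumer down to its lowest-level prey: N13 → N9 → N5 → N7 → N10 (levels 1 through 5).
All prey of N10 (N7 4) are at level 4 or above, so N10 is at level 1 + 4 = 5.
Every consumer has at least one prey at level 4 or below, so none exceeds level 5.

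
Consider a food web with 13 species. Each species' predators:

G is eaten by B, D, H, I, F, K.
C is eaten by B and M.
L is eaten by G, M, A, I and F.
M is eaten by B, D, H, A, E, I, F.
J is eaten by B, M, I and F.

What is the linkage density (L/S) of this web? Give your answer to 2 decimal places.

There are L = 24 links among S = 13 species.
L/S = 24/13 = 1.8462 ≈ 1.85.

L/S = 1.85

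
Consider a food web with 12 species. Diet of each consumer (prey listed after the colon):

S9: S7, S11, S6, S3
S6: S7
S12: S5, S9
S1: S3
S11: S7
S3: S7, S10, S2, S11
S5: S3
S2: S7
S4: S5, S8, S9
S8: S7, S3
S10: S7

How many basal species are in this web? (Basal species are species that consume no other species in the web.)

1

Basal species (no prey listed): S7.
Count: 1.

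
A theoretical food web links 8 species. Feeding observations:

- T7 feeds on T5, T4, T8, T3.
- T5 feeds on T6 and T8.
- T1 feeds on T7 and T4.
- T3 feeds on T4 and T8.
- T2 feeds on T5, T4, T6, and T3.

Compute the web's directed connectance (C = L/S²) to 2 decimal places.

C = 0.22

The web has S = 8 species and L = 14 feeding links.
C = L / S² = 14 / 64 = 0.2188 ≈ 0.22.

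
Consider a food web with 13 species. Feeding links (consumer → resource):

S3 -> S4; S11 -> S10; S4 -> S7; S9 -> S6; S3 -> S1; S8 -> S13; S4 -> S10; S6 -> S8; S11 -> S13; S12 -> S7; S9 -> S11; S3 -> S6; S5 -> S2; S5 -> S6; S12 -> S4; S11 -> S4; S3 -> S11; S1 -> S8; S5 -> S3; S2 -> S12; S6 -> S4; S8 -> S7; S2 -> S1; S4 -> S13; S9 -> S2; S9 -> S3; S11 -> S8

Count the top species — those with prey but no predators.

2

Top species (has prey, but nothing eats it): S9, S5.
Count: 2.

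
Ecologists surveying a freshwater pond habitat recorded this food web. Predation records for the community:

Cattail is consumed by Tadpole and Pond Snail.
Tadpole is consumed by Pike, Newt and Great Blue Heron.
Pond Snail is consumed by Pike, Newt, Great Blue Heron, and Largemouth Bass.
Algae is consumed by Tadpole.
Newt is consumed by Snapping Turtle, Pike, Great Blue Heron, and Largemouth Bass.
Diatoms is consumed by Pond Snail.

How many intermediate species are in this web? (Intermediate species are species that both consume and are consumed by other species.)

Intermediate species (has both prey and predators): Tadpole, Pond Snail, Newt.
Count: 3.

3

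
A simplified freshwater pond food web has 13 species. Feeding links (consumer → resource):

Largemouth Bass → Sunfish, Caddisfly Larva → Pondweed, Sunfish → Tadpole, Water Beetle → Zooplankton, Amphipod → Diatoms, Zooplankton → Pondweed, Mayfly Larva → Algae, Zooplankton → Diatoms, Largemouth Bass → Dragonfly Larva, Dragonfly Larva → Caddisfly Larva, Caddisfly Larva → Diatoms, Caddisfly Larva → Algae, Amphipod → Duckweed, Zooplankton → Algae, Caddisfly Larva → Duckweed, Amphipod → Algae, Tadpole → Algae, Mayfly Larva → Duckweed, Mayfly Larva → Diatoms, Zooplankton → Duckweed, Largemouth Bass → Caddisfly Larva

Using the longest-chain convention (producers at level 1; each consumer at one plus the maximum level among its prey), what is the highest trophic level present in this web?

4

Producers (level 1): Algae, Pondweed, Duckweed, Diatoms.
Algae → Tadpole → Sunfish → Largemouth Bass gives Largemouth Bass level 4.
No species has a prey at level 4, so no species reaches level 5.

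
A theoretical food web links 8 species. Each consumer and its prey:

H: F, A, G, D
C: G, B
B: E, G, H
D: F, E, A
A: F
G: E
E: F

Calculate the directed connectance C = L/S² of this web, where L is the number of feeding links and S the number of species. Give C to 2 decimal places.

The web has S = 8 species and L = 15 feeding links.
C = L / S² = 15 / 64 = 0.2344 ≈ 0.23.

C = 0.23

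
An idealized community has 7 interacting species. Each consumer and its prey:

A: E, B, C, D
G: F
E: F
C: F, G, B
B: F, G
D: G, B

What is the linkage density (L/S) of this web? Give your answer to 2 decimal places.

L/S = 1.86

There are L = 13 links among S = 7 species.
L/S = 13/7 = 1.8571 ≈ 1.86.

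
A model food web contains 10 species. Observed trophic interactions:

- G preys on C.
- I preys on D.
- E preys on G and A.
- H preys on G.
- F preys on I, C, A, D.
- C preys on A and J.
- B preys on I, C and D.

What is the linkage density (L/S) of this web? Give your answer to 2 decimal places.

L/S = 1.40

There are L = 14 links among S = 10 species.
L/S = 14/10 = 1.4000 ≈ 1.40.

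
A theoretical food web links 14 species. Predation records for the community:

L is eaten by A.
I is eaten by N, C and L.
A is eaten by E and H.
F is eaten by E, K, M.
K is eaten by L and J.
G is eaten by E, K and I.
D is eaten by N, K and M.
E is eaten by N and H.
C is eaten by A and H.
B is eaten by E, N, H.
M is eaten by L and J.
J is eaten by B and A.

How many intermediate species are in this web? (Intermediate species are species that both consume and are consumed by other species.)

Intermediate species (has both prey and predators): K, M, I, J, C, L, B, A, E.
Count: 9.

9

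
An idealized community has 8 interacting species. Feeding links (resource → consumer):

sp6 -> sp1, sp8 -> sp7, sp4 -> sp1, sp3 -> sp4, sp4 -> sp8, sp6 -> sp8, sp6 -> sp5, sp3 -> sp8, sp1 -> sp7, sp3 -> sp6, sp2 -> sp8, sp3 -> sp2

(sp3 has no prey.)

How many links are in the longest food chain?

One longest chain: sp3 → sp6 → sp8 → sp7.
It has 4 species and 3 links.

3 links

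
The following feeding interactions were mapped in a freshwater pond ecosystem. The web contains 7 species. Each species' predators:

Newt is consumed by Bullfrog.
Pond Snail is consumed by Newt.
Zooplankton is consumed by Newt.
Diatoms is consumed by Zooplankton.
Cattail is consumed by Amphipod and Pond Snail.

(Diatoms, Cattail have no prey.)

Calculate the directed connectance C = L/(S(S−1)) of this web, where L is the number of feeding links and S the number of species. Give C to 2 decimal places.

The web has S = 7 species and L = 6 feeding links.
C = L / (S(S−1)) = 6 / 42 = 0.1429 ≈ 0.14.

C = 0.14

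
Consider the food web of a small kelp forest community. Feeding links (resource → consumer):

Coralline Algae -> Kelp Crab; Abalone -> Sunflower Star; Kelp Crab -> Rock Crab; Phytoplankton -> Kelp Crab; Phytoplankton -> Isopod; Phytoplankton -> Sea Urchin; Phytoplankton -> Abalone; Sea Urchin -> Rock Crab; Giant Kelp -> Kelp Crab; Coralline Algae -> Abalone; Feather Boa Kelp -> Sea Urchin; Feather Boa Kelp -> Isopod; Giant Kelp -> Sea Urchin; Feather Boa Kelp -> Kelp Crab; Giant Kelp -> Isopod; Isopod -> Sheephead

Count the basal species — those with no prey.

Basal species (no prey listed): Coralline Algae, Feather Boa Kelp, Phytoplankton, Giant Kelp.
Count: 4.

4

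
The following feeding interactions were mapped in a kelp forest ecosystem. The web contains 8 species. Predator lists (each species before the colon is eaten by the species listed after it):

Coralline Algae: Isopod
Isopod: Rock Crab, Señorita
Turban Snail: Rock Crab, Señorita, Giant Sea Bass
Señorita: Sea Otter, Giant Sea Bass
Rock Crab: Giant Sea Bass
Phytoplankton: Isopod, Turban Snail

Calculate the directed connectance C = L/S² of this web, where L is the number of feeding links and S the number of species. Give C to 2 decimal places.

The web has S = 8 species and L = 11 feeding links.
C = L / S² = 11 / 64 = 0.1719 ≈ 0.17.

C = 0.17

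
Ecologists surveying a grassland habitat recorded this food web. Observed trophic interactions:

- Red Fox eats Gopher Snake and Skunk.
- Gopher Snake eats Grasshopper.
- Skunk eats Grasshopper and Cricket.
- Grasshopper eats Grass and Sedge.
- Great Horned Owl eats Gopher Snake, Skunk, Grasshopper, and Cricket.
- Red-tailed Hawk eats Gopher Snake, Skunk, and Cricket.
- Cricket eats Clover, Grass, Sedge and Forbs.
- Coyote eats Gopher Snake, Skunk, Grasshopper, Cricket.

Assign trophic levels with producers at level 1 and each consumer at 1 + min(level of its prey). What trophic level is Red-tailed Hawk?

Sedge is a producer → level 1.
Cricket eats Sedge → level 2.
Red-tailed Hawk eats Cricket → level 3.
No prey of Red-tailed Hawk is below level 2, so 3 is the minimum.

Trophic level 3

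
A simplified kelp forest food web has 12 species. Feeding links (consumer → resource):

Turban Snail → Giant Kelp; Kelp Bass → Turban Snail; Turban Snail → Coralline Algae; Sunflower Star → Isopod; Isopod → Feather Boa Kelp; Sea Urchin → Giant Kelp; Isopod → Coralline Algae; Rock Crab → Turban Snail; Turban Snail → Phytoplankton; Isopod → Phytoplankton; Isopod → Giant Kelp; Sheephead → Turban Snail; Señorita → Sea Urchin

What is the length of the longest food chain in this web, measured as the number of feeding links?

One longest chain: Feather Boa Kelp → Isopod → Sunflower Star.
It has 3 species and 2 links.

2 links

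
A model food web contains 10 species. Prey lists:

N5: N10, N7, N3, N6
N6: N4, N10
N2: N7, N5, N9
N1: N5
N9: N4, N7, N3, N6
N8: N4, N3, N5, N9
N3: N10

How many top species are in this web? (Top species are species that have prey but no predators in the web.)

3

Top species (has prey, but nothing eats it): N8, N2, N1.
Count: 3.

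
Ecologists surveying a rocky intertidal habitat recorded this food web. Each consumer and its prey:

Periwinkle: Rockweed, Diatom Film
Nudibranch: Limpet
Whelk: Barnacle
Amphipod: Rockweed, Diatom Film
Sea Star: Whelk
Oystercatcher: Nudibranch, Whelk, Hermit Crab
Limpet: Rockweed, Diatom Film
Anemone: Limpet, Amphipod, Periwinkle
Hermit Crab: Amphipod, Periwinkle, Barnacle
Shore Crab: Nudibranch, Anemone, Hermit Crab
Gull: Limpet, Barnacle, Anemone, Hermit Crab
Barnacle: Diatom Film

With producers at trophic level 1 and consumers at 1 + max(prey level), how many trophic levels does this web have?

4

Producers (level 1): Rockweed, Diatom Film.
Rockweed → Amphipod → Hermit Crab → Shore Crab gives Shore Crab level 4.
No species has a prey at level 4, so no species reaches level 5.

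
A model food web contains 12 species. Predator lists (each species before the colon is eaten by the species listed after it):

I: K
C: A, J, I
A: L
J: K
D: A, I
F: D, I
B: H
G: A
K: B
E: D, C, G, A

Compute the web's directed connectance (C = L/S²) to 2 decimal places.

The web has S = 12 species and L = 17 feeding links.
C = L / S² = 17 / 144 = 0.1181 ≈ 0.12.

C = 0.12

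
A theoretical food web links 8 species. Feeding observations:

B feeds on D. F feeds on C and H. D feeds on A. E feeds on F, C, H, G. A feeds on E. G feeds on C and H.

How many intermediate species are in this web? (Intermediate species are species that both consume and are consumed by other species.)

5

Intermediate species (has both prey and predators): G, F, E, A, D.
Count: 5.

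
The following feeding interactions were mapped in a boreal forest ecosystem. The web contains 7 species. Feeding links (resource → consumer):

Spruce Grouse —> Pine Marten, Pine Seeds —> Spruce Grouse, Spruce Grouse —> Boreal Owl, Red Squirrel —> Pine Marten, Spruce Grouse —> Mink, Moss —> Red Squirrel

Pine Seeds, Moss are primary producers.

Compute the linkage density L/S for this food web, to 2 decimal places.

There are L = 6 links among S = 7 species.
L/S = 6/7 = 0.8571 ≈ 0.86.

L/S = 0.86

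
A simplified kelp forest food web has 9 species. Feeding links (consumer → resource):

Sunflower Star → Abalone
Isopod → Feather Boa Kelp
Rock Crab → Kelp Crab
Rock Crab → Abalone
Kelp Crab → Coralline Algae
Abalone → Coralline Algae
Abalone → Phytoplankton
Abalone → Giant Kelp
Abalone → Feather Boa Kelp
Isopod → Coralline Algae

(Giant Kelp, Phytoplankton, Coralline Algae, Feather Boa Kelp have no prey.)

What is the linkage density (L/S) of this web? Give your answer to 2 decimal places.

L/S = 1.11

There are L = 10 links among S = 9 species.
L/S = 10/9 = 1.1111 ≈ 1.11.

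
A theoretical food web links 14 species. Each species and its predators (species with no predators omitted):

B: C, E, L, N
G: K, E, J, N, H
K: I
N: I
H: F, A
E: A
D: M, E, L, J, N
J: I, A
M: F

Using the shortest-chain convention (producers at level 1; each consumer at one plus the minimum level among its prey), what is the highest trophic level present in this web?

3

Producers (level 1): G, B, D.
Following each consumer down to its lowest-level prey: G → H → F (levels 1 through 3).
All prey of F (H 2, M 2) are at level 2 or above, so F is at level 1 + 2 = 3.
Every consumer has at least one prey at level 2 or below, so none exceeds level 3.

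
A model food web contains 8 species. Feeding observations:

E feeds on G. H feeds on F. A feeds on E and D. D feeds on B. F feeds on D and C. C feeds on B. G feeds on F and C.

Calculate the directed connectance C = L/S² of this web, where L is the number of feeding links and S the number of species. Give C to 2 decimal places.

The web has S = 8 species and L = 10 feeding links.
C = L / S² = 10 / 64 = 0.1562 ≈ 0.16.

C = 0.16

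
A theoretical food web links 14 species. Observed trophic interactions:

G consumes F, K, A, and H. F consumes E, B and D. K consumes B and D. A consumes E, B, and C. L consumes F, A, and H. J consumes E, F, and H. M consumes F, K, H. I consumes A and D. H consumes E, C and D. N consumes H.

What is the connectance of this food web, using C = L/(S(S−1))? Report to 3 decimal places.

The web has S = 14 species and L = 27 feeding links.
C = L / (S(S−1)) = 27 / 182 = 0.1484 ≈ 0.148.

C = 0.148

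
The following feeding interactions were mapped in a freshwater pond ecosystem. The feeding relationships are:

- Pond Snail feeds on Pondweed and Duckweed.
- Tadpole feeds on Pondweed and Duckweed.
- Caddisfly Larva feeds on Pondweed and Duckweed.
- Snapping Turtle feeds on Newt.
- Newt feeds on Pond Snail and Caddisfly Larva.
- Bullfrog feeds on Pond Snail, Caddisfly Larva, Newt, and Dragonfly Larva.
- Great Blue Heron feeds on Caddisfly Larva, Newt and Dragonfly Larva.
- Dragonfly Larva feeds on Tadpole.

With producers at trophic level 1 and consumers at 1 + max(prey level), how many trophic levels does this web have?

Producers (level 1): Duckweed, Pondweed.
Duckweed → Pond Snail → Newt → Snapping Turtle gives Snapping Turtle level 4.
No species has a prey at level 4, so no species reaches level 5.

4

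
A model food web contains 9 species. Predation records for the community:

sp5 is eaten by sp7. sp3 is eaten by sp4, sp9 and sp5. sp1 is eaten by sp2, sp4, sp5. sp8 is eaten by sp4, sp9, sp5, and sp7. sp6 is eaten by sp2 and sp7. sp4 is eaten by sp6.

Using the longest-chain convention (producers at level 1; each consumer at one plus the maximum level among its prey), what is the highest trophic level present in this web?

Producers (level 1): sp8, sp3, sp1.
sp8 → sp4 → sp6 → sp2 gives sp2 level 4.
No species has a prey at level 4, so no species reaches level 5.

4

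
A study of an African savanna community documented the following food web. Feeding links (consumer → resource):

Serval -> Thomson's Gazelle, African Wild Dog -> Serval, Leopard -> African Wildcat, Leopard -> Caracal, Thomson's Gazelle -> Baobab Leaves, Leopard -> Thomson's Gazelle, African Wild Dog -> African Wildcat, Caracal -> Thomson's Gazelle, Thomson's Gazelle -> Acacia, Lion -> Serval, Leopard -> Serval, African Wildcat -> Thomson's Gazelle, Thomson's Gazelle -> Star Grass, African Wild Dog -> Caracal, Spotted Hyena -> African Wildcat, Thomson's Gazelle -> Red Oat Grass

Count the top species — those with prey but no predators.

Top species (has prey, but nothing eats it): Spotted Hyena, Leopard, Lion, African Wild Dog.
Count: 4.

4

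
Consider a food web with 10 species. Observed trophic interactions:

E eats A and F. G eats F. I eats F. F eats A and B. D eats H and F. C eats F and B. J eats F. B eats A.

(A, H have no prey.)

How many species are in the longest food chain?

4 species

One longest chain: A → B → F → C.
It has 4 species and 3 links.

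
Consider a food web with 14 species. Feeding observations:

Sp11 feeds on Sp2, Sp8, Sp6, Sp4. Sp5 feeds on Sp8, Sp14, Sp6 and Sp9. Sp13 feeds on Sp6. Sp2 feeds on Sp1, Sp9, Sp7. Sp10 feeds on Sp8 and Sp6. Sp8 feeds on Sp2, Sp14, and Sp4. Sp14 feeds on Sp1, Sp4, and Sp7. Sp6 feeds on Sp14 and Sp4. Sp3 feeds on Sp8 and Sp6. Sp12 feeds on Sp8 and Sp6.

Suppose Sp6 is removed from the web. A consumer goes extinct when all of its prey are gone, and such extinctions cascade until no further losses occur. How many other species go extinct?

Remove Sp6.
Round 1: Sp13 (all prey gone) → extinct.
No further losses. Total secondary extinctions: 1.

1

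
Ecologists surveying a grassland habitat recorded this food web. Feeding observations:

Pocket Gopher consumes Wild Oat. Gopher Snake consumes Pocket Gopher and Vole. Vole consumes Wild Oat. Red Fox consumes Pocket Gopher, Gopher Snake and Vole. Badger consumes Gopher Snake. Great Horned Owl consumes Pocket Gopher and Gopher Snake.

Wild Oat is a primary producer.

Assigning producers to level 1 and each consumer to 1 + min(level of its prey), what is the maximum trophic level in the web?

Producers (level 1): Wild Oat.
Following each consumer down to its lowest-level prey: Wild Oat → Vole → Gopher Snake → Badger (levels 1 through 4).
All prey of Badger (Gopher Snake 3) are at level 3 or above, so Badger is at level 1 + 3 = 4.
Every consumer has at least one prey at level 3 or below, so none exceeds level 4.

4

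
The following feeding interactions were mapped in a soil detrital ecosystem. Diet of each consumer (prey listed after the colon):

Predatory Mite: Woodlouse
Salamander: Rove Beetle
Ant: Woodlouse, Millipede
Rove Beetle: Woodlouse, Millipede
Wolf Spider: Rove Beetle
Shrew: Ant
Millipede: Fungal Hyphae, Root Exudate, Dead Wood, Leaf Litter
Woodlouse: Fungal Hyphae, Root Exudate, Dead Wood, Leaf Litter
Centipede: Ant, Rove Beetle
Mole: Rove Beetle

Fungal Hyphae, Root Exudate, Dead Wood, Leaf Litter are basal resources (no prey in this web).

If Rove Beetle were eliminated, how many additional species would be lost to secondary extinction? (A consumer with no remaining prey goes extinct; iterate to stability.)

Remove Rove Beetle.
Round 1: Salamander (all prey gone), Wolf Spider (all prey gone), Mole (all prey gone) → extinct.
No further losses. Total secondary extinctions: 3.

3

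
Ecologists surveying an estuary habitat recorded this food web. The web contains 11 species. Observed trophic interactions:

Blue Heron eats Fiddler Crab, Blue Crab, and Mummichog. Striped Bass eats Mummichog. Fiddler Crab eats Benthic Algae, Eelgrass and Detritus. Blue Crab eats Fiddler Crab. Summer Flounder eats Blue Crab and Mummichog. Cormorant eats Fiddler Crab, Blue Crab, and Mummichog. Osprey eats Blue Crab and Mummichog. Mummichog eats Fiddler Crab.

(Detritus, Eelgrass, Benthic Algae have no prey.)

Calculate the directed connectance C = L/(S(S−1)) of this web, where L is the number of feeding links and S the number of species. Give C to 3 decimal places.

C = 0.145

The web has S = 11 species and L = 16 feeding links.
C = L / (S(S−1)) = 16 / 110 = 0.1455 ≈ 0.145.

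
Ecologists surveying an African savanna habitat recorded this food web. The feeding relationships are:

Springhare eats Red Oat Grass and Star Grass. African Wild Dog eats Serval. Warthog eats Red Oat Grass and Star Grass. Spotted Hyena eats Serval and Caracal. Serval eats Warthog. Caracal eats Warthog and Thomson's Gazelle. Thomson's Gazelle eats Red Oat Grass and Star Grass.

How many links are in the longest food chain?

One longest chain: Red Oat Grass → Warthog → Caracal → Spotted Hyena.
It has 4 species and 3 links.

3 links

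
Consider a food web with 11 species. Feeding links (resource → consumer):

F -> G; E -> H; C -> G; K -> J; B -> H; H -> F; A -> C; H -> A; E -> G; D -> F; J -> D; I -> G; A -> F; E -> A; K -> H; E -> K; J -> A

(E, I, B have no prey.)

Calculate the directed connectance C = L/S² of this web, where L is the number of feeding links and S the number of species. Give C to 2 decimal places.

The web has S = 11 species and L = 17 feeding links.
C = L / S² = 17 / 121 = 0.1405 ≈ 0.14.

C = 0.14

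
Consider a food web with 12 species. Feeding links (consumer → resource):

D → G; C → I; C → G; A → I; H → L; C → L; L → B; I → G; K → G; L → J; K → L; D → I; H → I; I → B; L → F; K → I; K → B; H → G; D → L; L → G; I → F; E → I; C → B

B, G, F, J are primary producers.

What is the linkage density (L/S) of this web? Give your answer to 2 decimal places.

There are L = 23 links among S = 12 species.
L/S = 23/12 = 1.9167 ≈ 1.92.

L/S = 1.92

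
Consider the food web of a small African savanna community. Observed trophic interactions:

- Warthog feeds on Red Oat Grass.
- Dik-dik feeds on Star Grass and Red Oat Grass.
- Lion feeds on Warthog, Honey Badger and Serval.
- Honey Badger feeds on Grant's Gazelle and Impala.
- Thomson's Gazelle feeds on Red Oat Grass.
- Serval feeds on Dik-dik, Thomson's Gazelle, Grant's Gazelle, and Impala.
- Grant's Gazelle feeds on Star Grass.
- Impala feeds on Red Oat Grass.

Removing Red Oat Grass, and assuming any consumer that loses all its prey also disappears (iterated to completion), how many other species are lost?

3

Remove Red Oat Grass.
Round 1: Warthog (all prey gone), Impala (all prey gone), Thomson's Gazelle (all prey gone) → extinct.
No further losses. Total secondary extinctions: 3.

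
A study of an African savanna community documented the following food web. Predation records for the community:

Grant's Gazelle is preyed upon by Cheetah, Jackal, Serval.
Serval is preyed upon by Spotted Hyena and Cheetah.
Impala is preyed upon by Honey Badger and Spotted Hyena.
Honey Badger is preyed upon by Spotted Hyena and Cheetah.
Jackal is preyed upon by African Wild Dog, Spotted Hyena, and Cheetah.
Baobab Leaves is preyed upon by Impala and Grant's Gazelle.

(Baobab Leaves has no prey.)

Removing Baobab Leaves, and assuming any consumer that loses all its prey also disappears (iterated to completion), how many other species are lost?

Remove Baobab Leaves.
Round 1: Impala (all prey gone), Grant's Gazelle (all prey gone) → extinct.
Round 2: Jackal (all prey gone), Honey Badger (all prey gone), Serval (all prey gone) → extinct.
Round 3: Cheetah (all prey gone), African Wild Dog (all prey gone), Spotted Hyena (all prey gone) → extinct.
No further losses. Total secondary extinctions: 8.

8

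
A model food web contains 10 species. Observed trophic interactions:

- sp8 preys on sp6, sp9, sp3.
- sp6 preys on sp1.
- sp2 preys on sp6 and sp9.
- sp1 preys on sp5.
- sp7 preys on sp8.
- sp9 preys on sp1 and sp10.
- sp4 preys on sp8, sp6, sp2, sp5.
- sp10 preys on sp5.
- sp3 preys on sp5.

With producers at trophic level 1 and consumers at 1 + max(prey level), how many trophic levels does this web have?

Producers (level 1): sp5.
sp5 → sp1 → sp6 → sp8 → sp7 gives sp7 level 5.
No species has a prey at level 5, so no species reaches level 6.

5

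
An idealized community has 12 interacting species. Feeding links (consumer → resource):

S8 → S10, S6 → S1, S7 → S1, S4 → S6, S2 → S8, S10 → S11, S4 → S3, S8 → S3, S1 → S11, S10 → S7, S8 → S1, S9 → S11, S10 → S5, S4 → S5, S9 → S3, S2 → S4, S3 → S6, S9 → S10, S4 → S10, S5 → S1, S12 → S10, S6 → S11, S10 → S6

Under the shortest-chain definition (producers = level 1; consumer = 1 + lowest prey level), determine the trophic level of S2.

Trophic level 4

S11 is a producer → level 1.
S6 eats S11 → level 2.
S4 eats S6 → level 3.
S2 eats S4 → level 4.
No prey of S2 is below level 3, so 4 is the minimum.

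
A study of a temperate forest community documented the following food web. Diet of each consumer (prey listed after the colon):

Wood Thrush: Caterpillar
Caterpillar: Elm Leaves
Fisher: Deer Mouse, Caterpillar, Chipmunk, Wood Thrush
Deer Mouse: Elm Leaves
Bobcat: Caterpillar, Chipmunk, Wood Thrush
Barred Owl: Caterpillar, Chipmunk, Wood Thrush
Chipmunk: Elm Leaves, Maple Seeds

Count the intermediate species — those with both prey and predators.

Intermediate species (has both prey and predators): Deer Mouse, Caterpillar, Chipmunk, Wood Thrush.
Count: 4.

4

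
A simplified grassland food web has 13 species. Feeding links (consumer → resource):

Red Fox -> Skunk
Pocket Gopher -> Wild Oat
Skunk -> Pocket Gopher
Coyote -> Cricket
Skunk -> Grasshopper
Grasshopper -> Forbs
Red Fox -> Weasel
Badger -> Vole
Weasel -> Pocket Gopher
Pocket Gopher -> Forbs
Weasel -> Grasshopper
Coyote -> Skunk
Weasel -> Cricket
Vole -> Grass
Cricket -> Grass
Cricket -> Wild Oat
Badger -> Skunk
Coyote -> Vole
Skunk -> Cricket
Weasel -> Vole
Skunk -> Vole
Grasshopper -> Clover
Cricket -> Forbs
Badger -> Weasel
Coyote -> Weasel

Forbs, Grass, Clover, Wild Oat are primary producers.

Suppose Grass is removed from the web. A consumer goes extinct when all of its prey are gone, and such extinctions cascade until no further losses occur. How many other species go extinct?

1

Remove Grass.
Round 1: Vole (all prey gone) → extinct.
No further losses. Total secondary extinctions: 1.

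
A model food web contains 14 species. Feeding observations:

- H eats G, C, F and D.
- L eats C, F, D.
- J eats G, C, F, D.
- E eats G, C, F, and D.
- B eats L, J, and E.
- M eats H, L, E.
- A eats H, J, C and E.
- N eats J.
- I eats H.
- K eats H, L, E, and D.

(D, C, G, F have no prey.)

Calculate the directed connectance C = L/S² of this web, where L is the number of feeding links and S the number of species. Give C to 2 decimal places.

C = 0.16

The web has S = 14 species and L = 31 feeding links.
C = L / S² = 31 / 196 = 0.1582 ≈ 0.16.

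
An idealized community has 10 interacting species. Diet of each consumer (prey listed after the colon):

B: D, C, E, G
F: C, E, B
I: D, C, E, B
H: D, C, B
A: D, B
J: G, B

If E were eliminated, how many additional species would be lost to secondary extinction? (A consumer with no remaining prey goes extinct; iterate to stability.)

0

Remove E.
Every predator of it retains at least one other prey: B still has D, C, G; I still has D, C, B; F still has C, B.
No consumer loses all prey, so no secondary extinctions occur.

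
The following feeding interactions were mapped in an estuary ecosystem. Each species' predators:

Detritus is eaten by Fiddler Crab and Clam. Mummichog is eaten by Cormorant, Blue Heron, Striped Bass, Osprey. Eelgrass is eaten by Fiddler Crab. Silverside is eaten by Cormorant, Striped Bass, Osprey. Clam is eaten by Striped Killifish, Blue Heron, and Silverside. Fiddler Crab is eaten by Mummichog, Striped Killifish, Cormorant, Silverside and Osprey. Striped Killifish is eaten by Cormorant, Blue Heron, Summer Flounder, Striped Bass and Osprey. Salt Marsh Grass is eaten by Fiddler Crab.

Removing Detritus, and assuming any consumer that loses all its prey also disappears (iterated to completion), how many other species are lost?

1

Remove Detritus.
Round 1: Clam (all prey gone) → extinct.
No further losses. Total secondary extinctions: 1.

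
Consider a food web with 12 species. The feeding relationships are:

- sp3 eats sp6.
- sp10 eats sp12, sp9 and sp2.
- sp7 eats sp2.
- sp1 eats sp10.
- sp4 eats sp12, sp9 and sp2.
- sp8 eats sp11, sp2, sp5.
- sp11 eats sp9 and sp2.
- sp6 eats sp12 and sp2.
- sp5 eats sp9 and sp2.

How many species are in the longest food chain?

3 species

One longest chain: sp12 → sp6 → sp3.
It has 3 species and 2 links.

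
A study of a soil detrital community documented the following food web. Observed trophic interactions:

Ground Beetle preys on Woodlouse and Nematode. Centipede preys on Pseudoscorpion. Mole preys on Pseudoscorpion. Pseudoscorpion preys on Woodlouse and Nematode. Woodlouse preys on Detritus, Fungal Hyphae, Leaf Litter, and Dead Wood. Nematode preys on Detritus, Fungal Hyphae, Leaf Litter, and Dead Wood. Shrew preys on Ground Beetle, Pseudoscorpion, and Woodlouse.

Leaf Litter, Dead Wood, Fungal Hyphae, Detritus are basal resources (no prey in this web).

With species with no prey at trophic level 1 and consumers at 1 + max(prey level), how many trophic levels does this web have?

Basal resources (level 1): Leaf Litter, Dead Wood, Fungal Hyphae, Detritus.
Leaf Litter → Woodlouse → Ground Beetle → Shrew gives Shrew level 4.
No species has a prey at level 4, so no species reaches level 5.

4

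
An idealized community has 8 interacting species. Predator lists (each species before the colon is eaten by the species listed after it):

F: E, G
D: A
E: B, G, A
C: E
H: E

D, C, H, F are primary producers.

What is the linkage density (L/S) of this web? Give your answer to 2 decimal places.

There are L = 8 links among S = 8 species.
L/S = 8/8 = 1.0000 ≈ 1.00.

L/S = 1.00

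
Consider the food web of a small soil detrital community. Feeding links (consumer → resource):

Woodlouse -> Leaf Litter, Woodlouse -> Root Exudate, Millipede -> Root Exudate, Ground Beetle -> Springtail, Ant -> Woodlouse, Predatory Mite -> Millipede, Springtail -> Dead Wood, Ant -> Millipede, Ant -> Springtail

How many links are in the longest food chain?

One longest chain: Dead Wood → Springtail → Ant.
It has 3 species and 2 links.

2 links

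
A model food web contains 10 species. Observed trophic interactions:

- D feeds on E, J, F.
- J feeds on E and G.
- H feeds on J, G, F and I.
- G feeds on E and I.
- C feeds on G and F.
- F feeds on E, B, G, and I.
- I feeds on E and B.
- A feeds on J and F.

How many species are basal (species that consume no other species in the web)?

2

Basal species (no prey listed): E, B.
Count: 2.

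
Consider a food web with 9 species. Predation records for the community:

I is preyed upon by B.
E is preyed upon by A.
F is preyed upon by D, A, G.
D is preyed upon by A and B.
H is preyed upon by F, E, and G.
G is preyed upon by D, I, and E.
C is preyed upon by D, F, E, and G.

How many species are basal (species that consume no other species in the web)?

Basal species (no prey listed): H, C.
Count: 2.

2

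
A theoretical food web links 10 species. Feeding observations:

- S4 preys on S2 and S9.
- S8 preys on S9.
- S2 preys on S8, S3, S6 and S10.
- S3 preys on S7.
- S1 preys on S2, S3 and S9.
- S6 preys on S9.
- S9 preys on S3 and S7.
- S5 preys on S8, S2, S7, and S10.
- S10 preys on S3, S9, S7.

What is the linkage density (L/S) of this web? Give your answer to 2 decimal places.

L/S = 2.10

There are L = 21 links among S = 10 species.
L/S = 21/10 = 2.1000 ≈ 2.10.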